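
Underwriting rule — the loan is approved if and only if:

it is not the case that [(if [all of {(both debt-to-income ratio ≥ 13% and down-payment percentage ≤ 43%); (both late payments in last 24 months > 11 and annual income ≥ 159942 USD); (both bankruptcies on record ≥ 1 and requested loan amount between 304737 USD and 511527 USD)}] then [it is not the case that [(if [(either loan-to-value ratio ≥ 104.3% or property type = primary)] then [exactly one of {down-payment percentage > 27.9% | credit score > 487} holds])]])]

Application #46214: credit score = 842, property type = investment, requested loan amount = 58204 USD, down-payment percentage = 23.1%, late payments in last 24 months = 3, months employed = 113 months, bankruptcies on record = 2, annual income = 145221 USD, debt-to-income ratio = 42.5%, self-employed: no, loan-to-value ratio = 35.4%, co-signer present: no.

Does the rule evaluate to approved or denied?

Denied

Atomic conditions:
  debt-to-income ratio ≥ 13%: 42.5 ≥ 13 is true
  down-payment percentage ≤ 43%: 23.1 ≤ 43 is true
  late payments in last 24 months > 11: 3 > 11 is false
  annual income ≥ 159942 USD: 145221 ≥ 159942 is false
  bankruptcies on record ≥ 1: 2 ≥ 1 is true
  requested loan amount between 304737 USD and 511527 USD: 58204 in [304737, 511527] is false
  loan-to-value ratio ≥ 104.3%: 35.4 ≥ 104.3 is false
  property type = primary: investment == primary is false
  down-payment percentage > 27.9%: 23.1 > 27.9 is false
  credit score > 487: 842 > 487 is true
Combine:
[1.1.1] true AND true = true
[1.1.2] false AND false = false
[1.1.3] true AND false = false
[1.1] true AND false AND false = false
[1.2.1.1] false OR false = false
[1.2.1.2] exactly-one(false, true) = true
[1.2.1] false → true (antecedent false ⇒ implication holds) = true
[1.2] NOT true = false
[1] false → false (antecedent false ⇒ implication holds) = true
[root] NOT true = false
Overall: false → denied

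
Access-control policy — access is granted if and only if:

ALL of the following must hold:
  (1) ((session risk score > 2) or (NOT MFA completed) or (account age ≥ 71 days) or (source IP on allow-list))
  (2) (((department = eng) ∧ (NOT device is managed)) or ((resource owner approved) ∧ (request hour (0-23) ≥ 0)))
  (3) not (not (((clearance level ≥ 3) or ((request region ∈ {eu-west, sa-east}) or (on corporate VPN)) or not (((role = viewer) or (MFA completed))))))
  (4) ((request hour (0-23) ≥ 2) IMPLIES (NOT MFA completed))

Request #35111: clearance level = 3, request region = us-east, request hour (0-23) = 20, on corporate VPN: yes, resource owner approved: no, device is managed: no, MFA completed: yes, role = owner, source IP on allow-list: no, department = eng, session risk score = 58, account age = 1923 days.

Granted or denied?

Atomic conditions:
  session risk score > 2: 58 > 2 is true
  NOT MFA completed: yes → false
  account age ≥ 71 days: 1923 ≥ 71 is true
  source IP on allow-list: no → false
  department = eng: eng == eng is true
  NOT device is managed: no → true
  resource owner approved: no → false
  request hour (0-23) ≥ 0: 20 ≥ 0 is true
  clearance level ≥ 3: 3 ≥ 3 is true
  request region ∈ {eu-west, sa-east}: us-east is not in the set → false
  on corporate VPN: yes → true
  role = viewer: owner == viewer is false
  MFA completed: yes → true
  request hour (0-23) ≥ 2: 20 ≥ 2 is true
Combine:
[1] true OR false OR true OR false = true
[2.1] true AND true = true
[2.2] false AND true = false
[2] true OR false = true
[3.1.1.2] false OR true = true
[3.1.1.3.1] false OR true = true
[3.1.1.3] NOT true = false
[3.1.1] true OR true OR false = true
[3.1] NOT true = false
[3] NOT false = true
[4] true → false = false
[root] true AND true AND true AND false = false
Overall: false → denied

Denied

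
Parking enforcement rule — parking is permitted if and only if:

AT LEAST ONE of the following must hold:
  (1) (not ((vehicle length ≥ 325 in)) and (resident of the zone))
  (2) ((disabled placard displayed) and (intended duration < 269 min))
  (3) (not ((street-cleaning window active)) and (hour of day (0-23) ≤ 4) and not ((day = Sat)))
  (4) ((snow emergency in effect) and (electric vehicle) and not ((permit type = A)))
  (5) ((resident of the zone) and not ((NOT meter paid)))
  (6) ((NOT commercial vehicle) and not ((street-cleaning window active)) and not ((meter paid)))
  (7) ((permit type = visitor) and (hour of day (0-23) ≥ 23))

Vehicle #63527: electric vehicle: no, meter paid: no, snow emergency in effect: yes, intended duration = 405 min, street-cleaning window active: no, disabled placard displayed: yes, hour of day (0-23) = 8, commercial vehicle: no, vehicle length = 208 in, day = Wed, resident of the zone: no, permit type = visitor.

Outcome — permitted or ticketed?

Permitted

Atomic conditions:
  vehicle length ≥ 325 in: 208 ≥ 325 is false
  resident of the zone: no → false
  disabled placard displayed: yes → true
  intended duration < 269 min: 405 < 269 is false
  street-cleaning window active: no → false
  hour of day (0-23) ≤ 4: 8 ≤ 4 is false
  day = Sat: Wed == Sat is false
  snow emergency in effect: yes → true
  electric vehicle: no → false
  permit type = A: visitor == A is false
  NOT meter paid: no → true
  NOT commercial vehicle: no → true
  meter paid: no → false
  permit type = visitor: visitor == visitor is true
  hour of day (0-23) ≥ 23: 8 ≥ 23 is false
Combine:
[1.1] NOT false = true
[1] true AND false = false
[2] true AND false = false
[3.1] NOT false = true
[3.3] NOT false = true
[3] true AND false AND true = false
[4.3] NOT false = true
[4] true AND false AND true = false
[5.2] NOT true = false
[5] false AND false = false
[6.2] NOT false = true
[6.3] NOT false = true
[6] true AND true AND true = true
[7] true AND false = false
[root] false OR false OR false OR false OR false OR true OR false = true
Overall: true → permitted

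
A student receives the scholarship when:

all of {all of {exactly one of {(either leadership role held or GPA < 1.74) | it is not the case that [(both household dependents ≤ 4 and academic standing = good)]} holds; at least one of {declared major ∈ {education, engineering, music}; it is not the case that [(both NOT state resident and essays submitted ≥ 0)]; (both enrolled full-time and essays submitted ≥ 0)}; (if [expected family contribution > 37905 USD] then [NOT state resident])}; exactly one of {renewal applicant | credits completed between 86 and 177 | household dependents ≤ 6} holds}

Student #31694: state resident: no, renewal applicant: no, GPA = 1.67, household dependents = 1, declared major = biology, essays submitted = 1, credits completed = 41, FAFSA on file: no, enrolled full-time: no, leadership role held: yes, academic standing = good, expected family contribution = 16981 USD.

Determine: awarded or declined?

Atomic conditions:
  leadership role held: yes → true
  GPA < 1.74: 1.67 < 1.74 is true
  household dependents ≤ 4: 1 ≤ 4 is true
  academic standing = good: good == good is true
  declared major ∈ {education, engineering, music}: biology is not in the set → false
  NOT state resident: no → true
  essays submitted ≥ 0: 1 ≥ 0 is true
  enrolled full-time: no → false
  expected family contribution > 37905 USD: 16981 > 37905 is false
  renewal applicant: no → false
  credits completed between 86 and 177: 41 in [86, 177] is false
  household dependents ≤ 6: 1 ≤ 6 is true
Combine:
[1.1.1] true OR true = true
[1.1.2.1] true AND true = true
[1.1.2] NOT true = false
[1.1] exactly-one(true, false) = true
[1.2.2.1] true AND true = true
[1.2.2] NOT true = false
[1.2.3] false AND true = false
[1.2] false OR false OR false = false
[1.3] false → true (antecedent false ⇒ implication holds) = true
[1] true AND false AND true = false
[2] exactly-one(false, false, true) = true
[root] false AND true = false
Overall: false → declined

Declined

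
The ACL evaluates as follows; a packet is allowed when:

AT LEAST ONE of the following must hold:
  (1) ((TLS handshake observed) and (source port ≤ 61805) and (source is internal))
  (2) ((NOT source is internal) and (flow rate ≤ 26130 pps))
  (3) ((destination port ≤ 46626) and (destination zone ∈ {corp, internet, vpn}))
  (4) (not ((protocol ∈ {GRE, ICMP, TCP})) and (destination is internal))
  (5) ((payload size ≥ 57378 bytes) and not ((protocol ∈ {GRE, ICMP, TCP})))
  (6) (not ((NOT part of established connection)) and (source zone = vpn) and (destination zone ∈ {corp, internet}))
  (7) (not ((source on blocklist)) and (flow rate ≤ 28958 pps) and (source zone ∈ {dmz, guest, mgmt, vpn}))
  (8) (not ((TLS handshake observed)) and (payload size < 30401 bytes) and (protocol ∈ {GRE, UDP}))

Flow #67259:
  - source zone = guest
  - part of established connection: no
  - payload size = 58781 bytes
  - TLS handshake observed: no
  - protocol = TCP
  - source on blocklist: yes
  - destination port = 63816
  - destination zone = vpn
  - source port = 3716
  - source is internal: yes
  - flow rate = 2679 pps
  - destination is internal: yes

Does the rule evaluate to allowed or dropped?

Dropped

Atomic conditions:
  TLS handshake observed: no → false
  source port ≤ 61805: 3716 ≤ 61805 is true
  source is internal: yes → true
  NOT source is internal: yes → false
  flow rate ≤ 26130 pps: 2679 ≤ 26130 is true
  destination port ≤ 46626: 63816 ≤ 46626 is false
  destination zone ∈ {corp, internet, vpn}: vpn is in the set → true
  protocol ∈ {GRE, ICMP, TCP}: TCP is in the set → true
  destination is internal: yes → true
  payload size ≥ 57378 bytes: 58781 ≥ 57378 is true
  NOT part of established connection: no → true
  source zone = vpn: guest == vpn is false
  destination zone ∈ {corp, internet}: vpn is not in the set → false
  source on blocklist: yes → true
  flow rate ≤ 28958 pps: 2679 ≤ 28958 is true
  source zone ∈ {dmz, guest, mgmt, vpn}: guest is in the set → true
  payload size < 30401 bytes: 58781 < 30401 is false
  protocol ∈ {GRE, UDP}: TCP is not in the set → false
Combine:
[1] false AND true AND true = false
[2] false AND true = false
[3] false AND true = false
[4.1] NOT true = false
[4] false AND true = false
[5.2] NOT true = false
[5] true AND false = false
[6.1] NOT true = false
[6] false AND false AND false = false
[7.1] NOT true = false
[7] false AND true AND true = false
[8.1] NOT false = true
[8] true AND false AND false = false
[root] false OR false OR false OR false OR false OR false OR false OR false = false
Overall: false → dropped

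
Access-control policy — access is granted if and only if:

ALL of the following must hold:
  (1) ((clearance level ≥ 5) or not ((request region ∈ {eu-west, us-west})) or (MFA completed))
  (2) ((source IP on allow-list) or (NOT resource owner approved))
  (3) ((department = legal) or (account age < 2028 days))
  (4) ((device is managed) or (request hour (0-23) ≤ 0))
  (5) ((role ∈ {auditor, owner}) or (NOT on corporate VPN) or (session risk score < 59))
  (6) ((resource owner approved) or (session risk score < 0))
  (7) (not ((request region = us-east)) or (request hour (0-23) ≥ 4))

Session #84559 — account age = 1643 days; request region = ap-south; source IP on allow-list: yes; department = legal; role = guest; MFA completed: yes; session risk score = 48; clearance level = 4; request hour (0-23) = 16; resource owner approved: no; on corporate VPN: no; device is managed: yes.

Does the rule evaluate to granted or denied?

Atomic conditions:
  clearance level ≥ 5: 4 ≥ 5 is false
  request region ∈ {eu-west, us-west}: ap-south is not in the set → false
  MFA completed: yes → true
  source IP on allow-list: yes → true
  NOT resource owner approved: no → true
  department = legal: legal == legal is true
  account age < 2028 days: 1643 < 2028 is true
  device is managed: yes → true
  request hour (0-23) ≤ 0: 16 ≤ 0 is false
  role ∈ {auditor, owner}: guest is not in the set → false
  NOT on corporate VPN: no → true
  session risk score < 59: 48 < 59 is true
  resource owner approved: no → false
  session risk score < 0: 48 < 0 is false
  request region = us-east: ap-south == us-east is false
  request hour (0-23) ≥ 4: 16 ≥ 4 is true
Combine:
[1.2] NOT false = true
[1] false OR true OR true = true
[2] true OR true = true
[3] true OR true = true
[4] true OR false = true
[5] false OR true OR true = true
[6] false OR false = false
[7.1] NOT false = true
[7] true OR true = true
[root] true AND true AND true AND true AND true AND false AND true = false
Overall: false → denied

Denied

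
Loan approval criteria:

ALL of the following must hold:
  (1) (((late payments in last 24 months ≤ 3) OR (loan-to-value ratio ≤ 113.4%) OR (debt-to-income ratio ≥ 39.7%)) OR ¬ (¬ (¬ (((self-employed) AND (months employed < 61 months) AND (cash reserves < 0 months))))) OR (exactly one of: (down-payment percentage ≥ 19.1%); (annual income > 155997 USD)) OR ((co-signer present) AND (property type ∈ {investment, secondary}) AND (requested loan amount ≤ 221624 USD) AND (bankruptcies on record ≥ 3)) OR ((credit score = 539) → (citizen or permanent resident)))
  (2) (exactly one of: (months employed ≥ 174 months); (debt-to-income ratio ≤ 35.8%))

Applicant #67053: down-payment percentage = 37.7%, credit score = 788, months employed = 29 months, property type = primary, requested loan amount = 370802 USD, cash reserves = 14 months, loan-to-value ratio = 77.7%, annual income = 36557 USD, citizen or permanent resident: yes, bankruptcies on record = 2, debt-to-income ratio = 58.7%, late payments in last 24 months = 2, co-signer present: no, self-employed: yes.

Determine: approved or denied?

Atomic conditions:
  late payments in last 24 months ≤ 3: 2 ≤ 3 is true
  loan-to-value ratio ≤ 113.4%: 77.7 ≤ 113.4 is true
  debt-to-income ratio ≥ 39.7%: 58.7 ≥ 39.7 is true
  self-employed: yes → true
  months employed < 61 months: 29 < 61 is true
  cash reserves < 0 months: 14 < 0 is false
  down-payment percentage ≥ 19.1%: 37.7 ≥ 19.1 is true
  annual income > 155997 USD: 36557 > 155997 is false
  co-signer present: no → false
  property type ∈ {investment, secondary}: primary is not in the set → false
  requested loan amount ≤ 221624 USD: 370802 ≤ 221624 is false
  bankruptcies on record ≥ 3: 2 ≥ 3 is false
  credit score = 539: 788 == 539 is false
  citizen or permanent resident: yes → true
  months employed ≥ 174 months: 29 ≥ 174 is false
  debt-to-income ratio ≤ 35.8%: 58.7 ≤ 35.8 is false
Combine:
[1.1] true OR true OR true = true
[1.2.1.1.1] true AND true AND false = false
[1.2.1.1] NOT false = true
[1.2.1] NOT true = false
[1.2] NOT false = true
[1.3] exactly-one(true, false) = true
[1.4] false AND false AND false AND false = false
[1.5] false → true (antecedent false ⇒ implication holds) = true
[1] true OR true OR true OR false OR true = true
[2] exactly-one(false, false) = false
[root] true AND false = false
Overall: false → denied

Denied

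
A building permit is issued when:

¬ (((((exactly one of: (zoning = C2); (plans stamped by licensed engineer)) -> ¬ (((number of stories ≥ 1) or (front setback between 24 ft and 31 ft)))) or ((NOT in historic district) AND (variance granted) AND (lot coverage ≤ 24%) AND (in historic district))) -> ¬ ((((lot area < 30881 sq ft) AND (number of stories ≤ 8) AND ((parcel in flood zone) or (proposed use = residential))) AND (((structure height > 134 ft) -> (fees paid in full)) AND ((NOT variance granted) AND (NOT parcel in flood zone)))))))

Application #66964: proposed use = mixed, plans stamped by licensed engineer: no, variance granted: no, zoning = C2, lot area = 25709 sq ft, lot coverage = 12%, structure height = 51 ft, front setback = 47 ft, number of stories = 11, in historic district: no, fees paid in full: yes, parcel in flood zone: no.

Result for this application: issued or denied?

Atomic conditions:
  zoning = C2: C2 == C2 is true
  plans stamped by licensed engineer: no → false
  number of stories ≥ 1: 11 ≥ 1 is true
  front setback between 24 ft and 31 ft: 47 in [24, 31] is false
  NOT in historic district: no → true
  variance granted: no → false
  lot coverage ≤ 24%: 12 ≤ 24 is true
  in historic district: no → false
  lot area < 30881 sq ft: 25709 < 30881 is true
  number of stories ≤ 8: 11 ≤ 8 is false
  parcel in flood zone: no → false
  proposed use = residential: mixed == residential is false
  structure height > 134 ft: 51 > 134 is false
  fees paid in full: yes → true
  NOT variance granted: no → true
  NOT parcel in flood zone: no → true
Combine:
[1.1.1.1] exactly-one(true, false) = true
[1.1.1.2.1] true OR false = true
[1.1.1.2] NOT true = false
[1.1.1] true → false = false
[1.1.2] true AND false AND true AND false = false
[1.1] false OR false = false
[1.2.1.1.3] false OR false = false
[1.2.1.1] true AND false AND false = false
[1.2.1.2.1] false → true (antecedent false ⇒ implication holds) = true
[1.2.1.2.2] true AND true = true
[1.2.1.2] true AND true = true
[1.2.1] false AND true = false
[1.2] NOT false = true
[1] false → true (antecedent false ⇒ implication holds) = true
[root] NOT true = false
Overall: false → denied

Denied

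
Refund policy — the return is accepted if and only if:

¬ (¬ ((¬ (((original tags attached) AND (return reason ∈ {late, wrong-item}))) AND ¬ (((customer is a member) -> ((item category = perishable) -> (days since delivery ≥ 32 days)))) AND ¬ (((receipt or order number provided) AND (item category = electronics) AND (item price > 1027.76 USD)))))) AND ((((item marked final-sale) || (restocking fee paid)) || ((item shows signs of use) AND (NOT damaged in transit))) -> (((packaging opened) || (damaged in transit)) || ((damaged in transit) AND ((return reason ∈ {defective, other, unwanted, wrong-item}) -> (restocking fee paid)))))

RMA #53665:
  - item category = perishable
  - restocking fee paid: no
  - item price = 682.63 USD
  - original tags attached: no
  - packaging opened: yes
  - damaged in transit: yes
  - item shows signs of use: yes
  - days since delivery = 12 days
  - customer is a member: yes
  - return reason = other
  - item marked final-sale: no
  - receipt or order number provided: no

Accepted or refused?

Accepted

Atomic conditions:
  original tags attached: no → false
  return reason ∈ {late, wrong-item}: other is not in the set → false
  customer is a member: yes → true
  item category = perishable: perishable == perishable is true
  days since delivery ≥ 32 days: 12 ≥ 32 is false
  receipt or order number provided: no → false
  item category = electronics: perishable == electronics is false
  item price > 1027.76 USD: 682.63 > 1027.76 is false
  item marked final-sale: no → false
  restocking fee paid: no → false
  item shows signs of use: yes → true
  NOT damaged in transit: yes → false
  packaging opened: yes → true
  damaged in transit: yes → true
  return reason ∈ {defective, other, unwanted, wrong-item}: other is in the set → true
Combine:
[1.1.1.1.1] false AND false = false
[1.1.1.1] NOT false = true
[1.1.1.2.1.2] true → false = false
[1.1.1.2.1] true → false = false
[1.1.1.2] NOT false = true
[1.1.1.3.1] false AND false AND false = false
[1.1.1.3] NOT false = true
[1.1.1] true AND true AND true = true
[1.1] NOT true = false
[1] NOT false = true
[2.1.1] false OR false = false
[2.1.2] true AND false = false
[2.1] false OR false = false
[2.2.1] true OR true = true
[2.2.2.2] true → false = false
[2.2.2] true AND false = false
[2.2] true OR false = true
[2] false → true (antecedent false ⇒ implication holds) = true
[root] true AND true = true
Overall: true → accepted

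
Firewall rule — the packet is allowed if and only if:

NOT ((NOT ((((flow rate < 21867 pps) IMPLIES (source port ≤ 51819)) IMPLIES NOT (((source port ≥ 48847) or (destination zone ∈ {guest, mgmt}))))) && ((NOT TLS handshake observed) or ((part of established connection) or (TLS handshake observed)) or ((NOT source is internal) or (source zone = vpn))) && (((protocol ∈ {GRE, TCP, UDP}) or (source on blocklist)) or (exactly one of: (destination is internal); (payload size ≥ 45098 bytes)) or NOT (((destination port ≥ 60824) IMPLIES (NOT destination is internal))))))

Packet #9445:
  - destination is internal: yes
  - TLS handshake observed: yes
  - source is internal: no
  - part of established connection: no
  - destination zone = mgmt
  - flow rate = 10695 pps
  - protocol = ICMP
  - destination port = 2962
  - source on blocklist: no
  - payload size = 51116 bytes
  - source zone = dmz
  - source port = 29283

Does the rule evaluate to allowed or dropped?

Allowed

Atomic conditions:
  flow rate < 21867 pps: 10695 < 21867 is true
  source port ≤ 51819: 29283 ≤ 51819 is true
  source port ≥ 48847: 29283 ≥ 48847 is false
  destination zone ∈ {guest, mgmt}: mgmt is in the set → true
  NOT TLS handshake observed: yes → false
  part of established connection: no → false
  TLS handshake observed: yes → true
  NOT source is internal: no → true
  source zone = vpn: dmz == vpn is false
  protocol ∈ {GRE, TCP, UDP}: ICMP is not in the set → false
  source on blocklist: no → false
  destination is internal: yes → true
  payload size ≥ 45098 bytes: 51116 ≥ 45098 is true
  destination port ≥ 60824: 2962 ≥ 60824 is false
  NOT destination is internal: yes → false
Combine:
[1.1.1.1] true → true = true
[1.1.1.2.1] false OR true = true
[1.1.1.2] NOT true = false
[1.1.1] true → false = false
[1.1] NOT false = true
[1.2.2] false OR true = true
[1.2.3] true OR false = true
[1.2] false OR true OR true = true
[1.3.1] false OR false = false
[1.3.2] exactly-one(true, true) = false
[1.3.3.1] false → false (antecedent false ⇒ implication holds) = true
[1.3.3] NOT true = false
[1.3] false OR false OR false = false
[1] true AND true AND false = false
[root] NOT false = true
Overall: true → allowed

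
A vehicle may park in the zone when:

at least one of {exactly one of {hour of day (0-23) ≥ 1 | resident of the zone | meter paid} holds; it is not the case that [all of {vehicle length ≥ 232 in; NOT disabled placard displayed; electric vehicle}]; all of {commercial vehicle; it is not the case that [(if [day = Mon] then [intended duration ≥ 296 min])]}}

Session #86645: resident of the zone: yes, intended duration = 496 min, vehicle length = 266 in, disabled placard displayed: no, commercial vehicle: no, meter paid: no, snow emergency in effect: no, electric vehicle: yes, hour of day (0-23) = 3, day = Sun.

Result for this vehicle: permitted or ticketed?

Atomic conditions:
  hour of day (0-23) ≥ 1: 3 ≥ 1 is true
  resident of the zone: yes → true
  meter paid: no → false
  vehicle length ≥ 232 in: 266 ≥ 232 is true
  NOT disabled placard displayed: no → true
  electric vehicle: yes → true
  commercial vehicle: no → false
  day = Mon: Sun == Mon is false
  intended duration ≥ 296 min: 496 ≥ 296 is true
Combine:
[1] exactly-one(true, true, false) = false
[2.1] true AND true AND true = true
[2] NOT true = false
[3.2.1] false → true (antecedent false ⇒ implication holds) = true
[3.2] NOT true = false
[3] false AND false = false
[root] false OR false OR false = false
Overall: false → ticketed

Ticketed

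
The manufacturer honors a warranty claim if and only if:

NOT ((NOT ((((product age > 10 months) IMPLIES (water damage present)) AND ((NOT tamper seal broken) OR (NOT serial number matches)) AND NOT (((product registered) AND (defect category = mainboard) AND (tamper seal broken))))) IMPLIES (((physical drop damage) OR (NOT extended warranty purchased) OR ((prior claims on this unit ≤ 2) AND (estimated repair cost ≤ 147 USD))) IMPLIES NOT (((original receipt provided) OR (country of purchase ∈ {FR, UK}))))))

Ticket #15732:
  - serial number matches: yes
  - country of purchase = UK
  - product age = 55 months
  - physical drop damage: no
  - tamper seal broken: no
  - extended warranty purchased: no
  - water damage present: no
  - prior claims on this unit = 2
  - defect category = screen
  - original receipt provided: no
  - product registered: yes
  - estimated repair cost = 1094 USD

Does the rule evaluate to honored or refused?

Honored

Atomic conditions:
  product age > 10 months: 55 > 10 is true
  water damage present: no → false
  NOT tamper seal broken: no → true
  NOT serial number matches: yes → false
  product registered: yes → true
  defect category = mainboard: screen == mainboard is false
  tamper seal broken: no → false
  physical drop damage: no → false
  NOT extended warranty purchased: no → true
  prior claims on this unit ≤ 2: 2 ≤ 2 is true
  estimated repair cost ≤ 147 USD: 1094 ≤ 147 is false
  original receipt provided: no → false
  country of purchase ∈ {FR, UK}: UK is in the set → true
Combine:
[1.1.1.1] true → false = false
[1.1.1.2] true OR false = true
[1.1.1.3.1] true AND false AND false = false
[1.1.1.3] NOT false = true
[1.1.1] false AND true AND true = false
[1.1] NOT false = true
[1.2.1.3] true AND false = false
[1.2.1] false OR true OR false = true
[1.2.2.1] false OR true = true
[1.2.2] NOT true = false
[1.2] true → false = false
[1] true → false = false
[root] NOT false = true
Overall: true → honored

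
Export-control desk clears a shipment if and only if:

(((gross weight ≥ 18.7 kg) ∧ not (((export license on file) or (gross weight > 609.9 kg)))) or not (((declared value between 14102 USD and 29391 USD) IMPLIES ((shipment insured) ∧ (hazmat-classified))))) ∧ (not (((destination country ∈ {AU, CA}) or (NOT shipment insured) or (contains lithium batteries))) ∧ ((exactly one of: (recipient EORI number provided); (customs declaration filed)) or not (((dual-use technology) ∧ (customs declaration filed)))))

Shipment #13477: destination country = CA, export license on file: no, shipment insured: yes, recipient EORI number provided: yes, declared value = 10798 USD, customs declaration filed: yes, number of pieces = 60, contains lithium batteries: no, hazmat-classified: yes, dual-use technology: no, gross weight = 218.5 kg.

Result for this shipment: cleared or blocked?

Atomic conditions:
  gross weight ≥ 18.7 kg: 218.5 ≥ 18.7 is true
  export license on file: no → false
  gross weight > 609.9 kg: 218.5 > 609.9 is false
  declared value between 14102 USD and 29391 USD: 10798 in [14102, 29391] is false
  shipment insured: yes → true
  hazmat-classified: yes → true
  destination country ∈ {AU, CA}: CA is in the set → true
  NOT shipment insured: yes → false
  contains lithium batteries: no → false
  recipient EORI number provided: yes → true
  customs declaration filed: yes → true
  dual-use technology: no → false
Combine:
[1.1.2.1] false OR false = false
[1.1.2] NOT false = true
[1.1] true AND true = true
[1.2.1.2] true AND true = true
[1.2.1] false → true (antecedent false ⇒ implication holds) = true
[1.2] NOT true = false
[1] true OR false = true
[2.1.1] true OR false OR false = true
[2.1] NOT true = false
[2.2.1] exactly-one(true, true) = false
[2.2.2.1] false AND true = false
[2.2.2] NOT false = true
[2.2] false OR true = true
[2] false AND true = false
[root] true AND false = false
Overall: false → blocked

Blocked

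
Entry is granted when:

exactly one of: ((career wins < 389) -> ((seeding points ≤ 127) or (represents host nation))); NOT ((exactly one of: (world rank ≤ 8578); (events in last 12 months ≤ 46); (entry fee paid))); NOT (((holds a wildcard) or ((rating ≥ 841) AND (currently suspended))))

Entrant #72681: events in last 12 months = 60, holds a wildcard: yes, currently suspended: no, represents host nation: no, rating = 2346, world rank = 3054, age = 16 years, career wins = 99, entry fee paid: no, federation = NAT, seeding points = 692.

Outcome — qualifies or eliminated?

Atomic conditions:
  career wins < 389: 99 < 389 is true
  seeding points ≤ 127: 692 ≤ 127 is false
  represents host nation: no → false
  world rank ≤ 8578: 3054 ≤ 8578 is true
  events in last 12 months ≤ 46: 60 ≤ 46 is false
  entry fee paid: no → false
  holds a wildcard: yes → true
  rating ≥ 841: 2346 ≥ 841 is true
  currently suspended: no → false
Combine:
[1.2] false OR false = false
[1] true → false = false
[2.1] exactly-one(true, false, false) = true
[2] NOT true = false
[3.1.2] true AND false = false
[3.1] true OR false = true
[3] NOT true = false
[root] exactly-one(false, false, false) = false
Overall: false → eliminated

Eliminated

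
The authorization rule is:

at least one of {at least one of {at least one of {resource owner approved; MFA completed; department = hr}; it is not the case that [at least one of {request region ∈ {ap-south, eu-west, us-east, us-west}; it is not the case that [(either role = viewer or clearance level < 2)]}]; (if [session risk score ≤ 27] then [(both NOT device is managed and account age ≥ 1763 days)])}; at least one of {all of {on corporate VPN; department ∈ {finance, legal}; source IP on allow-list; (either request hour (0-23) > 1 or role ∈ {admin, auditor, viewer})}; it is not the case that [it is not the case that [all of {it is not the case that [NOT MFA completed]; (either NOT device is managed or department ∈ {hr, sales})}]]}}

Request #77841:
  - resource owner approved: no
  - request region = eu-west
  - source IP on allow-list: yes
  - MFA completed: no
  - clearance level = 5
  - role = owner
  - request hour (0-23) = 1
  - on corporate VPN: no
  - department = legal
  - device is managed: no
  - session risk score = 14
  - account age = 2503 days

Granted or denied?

Atomic conditions:
  resource owner approved: no → false
  MFA completed: no → false
  department = hr: legal == hr is false
  request region ∈ {ap-south, eu-west, us-east, us-west}: eu-west is in the set → true
  role = viewer: owner == viewer is false
  clearance level < 2: 5 < 2 is false
  session risk score ≤ 27: 14 ≤ 27 is true
  NOT device is managed: no → true
  account age ≥ 1763 days: 2503 ≥ 1763 is true
  on corporate VPN: no → false
  department ∈ {finance, legal}: legal is in the set → true
  source IP on allow-list: yes → true
  request hour (0-23) > 1: 1 > 1 is false
  role ∈ {admin, auditor, viewer}: owner is not in the set → false
  NOT MFA completed: no → true
  department ∈ {hr, sales}: legal is not in the set → false
Combine:
[1.1] false OR false OR false = false
[1.2.1.2.1] false OR false = false
[1.2.1.2] NOT false = true
[1.2.1] true OR true = true
[1.2] NOT true = false
[1.3.2] true AND true = true
[1.3] true → true = true
[1] false OR false OR true = true
[2.1.4] false OR false = false
[2.1] false AND true AND true AND false = false
[2.2.1.1.1] NOT true = false
[2.2.1.1.2] true OR false = true
[2.2.1.1] false AND true = false
[2.2.1] NOT false = true
[2.2] NOT true = false
[2] false OR false = false
[root] true OR false = true
Overall: true → granted

Granted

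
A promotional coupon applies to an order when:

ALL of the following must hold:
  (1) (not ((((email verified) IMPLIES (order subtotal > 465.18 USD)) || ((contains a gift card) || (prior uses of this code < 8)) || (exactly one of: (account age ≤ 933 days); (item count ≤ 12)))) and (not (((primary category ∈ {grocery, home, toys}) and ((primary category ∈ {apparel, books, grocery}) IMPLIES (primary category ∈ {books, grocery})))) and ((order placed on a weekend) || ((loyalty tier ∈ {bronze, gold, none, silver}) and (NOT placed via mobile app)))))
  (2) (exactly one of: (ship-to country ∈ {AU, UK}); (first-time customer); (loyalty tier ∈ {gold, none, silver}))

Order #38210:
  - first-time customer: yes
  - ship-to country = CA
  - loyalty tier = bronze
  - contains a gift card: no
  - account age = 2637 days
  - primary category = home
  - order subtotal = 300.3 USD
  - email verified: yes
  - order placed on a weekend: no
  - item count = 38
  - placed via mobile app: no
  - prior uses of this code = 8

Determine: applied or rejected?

Atomic conditions:
  email verified: yes → true
  order subtotal > 465.18 USD: 300.3 > 465.18 is false
  contains a gift card: no → false
  prior uses of this code < 8: 8 < 8 is false
  account age ≤ 933 days: 2637 ≤ 933 is false
  item count ≤ 12: 38 ≤ 12 is false
  primary category ∈ {grocery, home, toys}: home is in the set → true
  primary category ∈ {apparel, books, grocery}: home is not in the set → false
  primary category ∈ {books, grocery}: home is not in the set → false
  order placed on a weekend: no → false
  loyalty tier ∈ {bronze, gold, none, silver}: bronze is in the set → true
  NOT placed via mobile app: no → true
  ship-to country ∈ {AU, UK}: CA is not in the set → false
  first-time customer: yes → true
  loyalty tier ∈ {gold, none, silver}: bronze is not in the set → false
Combine:
[1.1.1.1] true → false = false
[1.1.1.2] false OR false = false
[1.1.1.3] exactly-one(false, false) = false
[1.1.1] false OR false OR false = false
[1.1] NOT false = true
[1.2.1.1.2] false → false (antecedent false ⇒ implication holds) = true
[1.2.1.1] true AND true = true
[1.2.1] NOT true = false
[1.2.2.2] true AND true = true
[1.2.2] false OR true = true
[1.2] false AND true = false
[1] true AND false = false
[2] exactly-one(false, true, false) = true
[root] false AND true = false
Overall: false → rejected

Rejected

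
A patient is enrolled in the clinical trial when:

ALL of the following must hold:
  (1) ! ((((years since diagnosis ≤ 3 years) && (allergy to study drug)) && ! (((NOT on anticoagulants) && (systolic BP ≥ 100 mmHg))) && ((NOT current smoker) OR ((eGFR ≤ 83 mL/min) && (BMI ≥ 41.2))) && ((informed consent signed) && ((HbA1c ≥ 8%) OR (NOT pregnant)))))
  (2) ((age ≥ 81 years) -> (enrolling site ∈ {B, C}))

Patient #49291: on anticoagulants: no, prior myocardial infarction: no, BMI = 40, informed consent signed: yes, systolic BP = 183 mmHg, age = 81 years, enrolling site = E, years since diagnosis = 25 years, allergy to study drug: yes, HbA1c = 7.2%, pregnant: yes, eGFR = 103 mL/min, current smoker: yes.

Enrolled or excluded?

Excluded

Atomic conditions:
  years since diagnosis ≤ 3 years: 25 ≤ 3 is false
  allergy to study drug: yes → true
  NOT on anticoagulants: no → true
  systolic BP ≥ 100 mmHg: 183 ≥ 100 is true
  NOT current smoker: yes → false
  eGFR ≤ 83 mL/min: 103 ≤ 83 is false
  BMI ≥ 41.2: 40 ≥ 41.2 is false
  informed consent signed: yes → true
  HbA1c ≥ 8%: 7.2 ≥ 8 is false
  NOT pregnant: yes → false
  age ≥ 81 years: 81 ≥ 81 is true
  enrolling site ∈ {B, C}: E is not in the set → false
Combine:
[1.1.1] false AND true = false
[1.1.2.1] true AND true = true
[1.1.2] NOT true = false
[1.1.3.2] false AND false = false
[1.1.3] false OR false = false
[1.1.4.2] false OR false = false
[1.1.4] true AND false = false
[1.1] false AND false AND false AND false = false
[1] NOT false = true
[2] true → false = false
[root] true AND false = false
Overall: false → excluded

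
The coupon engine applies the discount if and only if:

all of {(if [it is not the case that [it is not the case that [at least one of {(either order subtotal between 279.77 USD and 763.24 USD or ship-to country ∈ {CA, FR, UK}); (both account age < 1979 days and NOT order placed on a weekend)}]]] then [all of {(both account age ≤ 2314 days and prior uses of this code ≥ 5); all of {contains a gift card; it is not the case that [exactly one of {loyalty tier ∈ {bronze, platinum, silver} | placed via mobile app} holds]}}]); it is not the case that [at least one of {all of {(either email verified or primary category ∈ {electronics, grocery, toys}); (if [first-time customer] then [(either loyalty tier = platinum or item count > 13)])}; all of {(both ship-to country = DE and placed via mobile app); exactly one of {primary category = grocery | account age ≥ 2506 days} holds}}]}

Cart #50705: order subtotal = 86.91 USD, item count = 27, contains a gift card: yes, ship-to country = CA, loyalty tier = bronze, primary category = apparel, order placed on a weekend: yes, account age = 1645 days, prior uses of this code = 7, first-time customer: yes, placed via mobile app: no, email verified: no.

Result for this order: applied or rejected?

Atomic conditions:
  order subtotal between 279.77 USD and 763.24 USD: 86.91 in [279.77, 763.24] is false
  ship-to country ∈ {CA, FR, UK}: CA is in the set → true
  account age < 1979 days: 1645 < 1979 is true
  NOT order placed on a weekend: yes → false
  account age ≤ 2314 days: 1645 ≤ 2314 is true
  prior uses of this code ≥ 5: 7 ≥ 5 is true
  contains a gift card: yes → true
  loyalty tier ∈ {bronze, platinum, silver}: bronze is in the set → true
  placed via mobile app: no → false
  email verified: no → false
  primary category ∈ {electronics, grocery, toys}: apparel is not in the set → false
  first-time customer: yes → true
  loyalty tier = platinum: bronze == platinum is false
  item count > 13: 27 > 13 is true
  ship-to country = DE: CA == DE is false
  primary category = grocery: apparel == grocery is false
  account age ≥ 2506 days: 1645 ≥ 2506 is false
Combine:
[1.1.1.1.1] false OR true = true
[1.1.1.1.2] true AND false = false
[1.1.1.1] true OR false = true
[1.1.1] NOT true = false
[1.1] NOT false = true
[1.2.1] true AND true = true
[1.2.2.2.1] exactly-one(true, false) = true
[1.2.2.2] NOT true = false
[1.2.2] true AND false = false
[1.2] true AND false = false
[1] true → false = false
[2.1.1.1] false OR false = false
[2.1.1.2.2] false OR true = true
[2.1.1.2] true → true = true
[2.1.1] false AND true = false
[2.1.2.1] false AND false = false
[2.1.2.2] exactly-one(false, false) = false
[2.1.2] false AND false = false
[2.1] false OR false = false
[2] NOT false = true
[root] false AND true = false
Overall: false → rejected

Rejected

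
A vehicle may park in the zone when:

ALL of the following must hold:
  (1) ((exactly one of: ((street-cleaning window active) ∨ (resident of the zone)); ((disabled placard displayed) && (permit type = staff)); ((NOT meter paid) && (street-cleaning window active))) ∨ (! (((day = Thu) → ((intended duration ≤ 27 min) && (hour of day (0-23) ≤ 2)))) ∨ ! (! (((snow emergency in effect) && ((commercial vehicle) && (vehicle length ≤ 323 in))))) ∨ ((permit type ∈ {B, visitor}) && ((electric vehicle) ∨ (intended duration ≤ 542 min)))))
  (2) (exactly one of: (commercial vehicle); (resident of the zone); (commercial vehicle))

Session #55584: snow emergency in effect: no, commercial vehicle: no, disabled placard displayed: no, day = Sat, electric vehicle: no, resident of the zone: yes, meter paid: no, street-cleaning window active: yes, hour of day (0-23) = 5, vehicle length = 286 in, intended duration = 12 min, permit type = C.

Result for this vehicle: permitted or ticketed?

Atomic conditions:
  street-cleaning window active: yes → true
  resident of the zone: yes → true
  disabled placard displayed: no → false
  permit type = staff: C == staff is false
  NOT meter paid: no → true
  day = Thu: Sat == Thu is false
  intended duration ≤ 27 min: 12 ≤ 27 is true
  hour of day (0-23) ≤ 2: 5 ≤ 2 is false
  snow emergency in effect: no → false
  commercial vehicle: no → false
  vehicle length ≤ 323 in: 286 ≤ 323 is true
  permit type ∈ {B, visitor}: C is not in the set → false
  electric vehicle: no → false
  intended duration ≤ 542 min: 12 ≤ 542 is true
Combine:
[1.1.1] true OR true = true
[1.1.2] false AND false = false
[1.1.3] true AND true = true
[1.1] exactly-one(true, false, true) = false
[1.2.1.1.2] true AND false = false
[1.2.1.1] false → false (antecedent false ⇒ implication holds) = true
[1.2.1] NOT true = false
[1.2.2.1.1.2] false AND true = false
[1.2.2.1.1] false AND false = false
[1.2.2.1] NOT false = true
[1.2.2] NOT true = false
[1.2.3.2] false OR true = true
[1.2.3] false AND true = false
[1.2] false OR false OR false = false
[1] false OR false = false
[2] exactly-one(false, true, false) = true
[root] false AND true = false
Overall: false → ticketed

Ticketed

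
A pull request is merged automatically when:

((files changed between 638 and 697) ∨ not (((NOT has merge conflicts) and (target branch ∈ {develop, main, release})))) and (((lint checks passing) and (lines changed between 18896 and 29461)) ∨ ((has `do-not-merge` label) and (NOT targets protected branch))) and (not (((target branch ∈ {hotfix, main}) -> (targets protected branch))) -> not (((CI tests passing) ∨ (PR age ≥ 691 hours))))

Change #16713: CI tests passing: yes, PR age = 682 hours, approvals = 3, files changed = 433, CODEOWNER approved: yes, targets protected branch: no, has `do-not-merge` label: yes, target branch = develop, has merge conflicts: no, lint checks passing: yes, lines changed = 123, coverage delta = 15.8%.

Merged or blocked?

Blocked

Atomic conditions:
  files changed between 638 and 697: 433 in [638, 697] is false
  NOT has merge conflicts: no → true
  target branch ∈ {develop, main, release}: develop is in the set → true
  lint checks passing: yes → true
  lines changed between 18896 and 29461: 123 in [18896, 29461] is false
  has `do-not-merge` label: yes → true
  NOT targets protected branch: no → true
  target branch ∈ {hotfix, main}: develop is not in the set → false
  targets protected branch: no → false
  CI tests passing: yes → true
  PR age ≥ 691 hours: 682 ≥ 691 is false
Combine:
[1.2.1] true AND true = true
[1.2] NOT true = false
[1] false OR false = false
[2.1] true AND false = false
[2.2] true AND true = true
[2] false OR true = true
[3.1.1] false → false (antecedent false ⇒ implication holds) = true
[3.1] NOT true = false
[3.2.1] true OR false = true
[3.2] NOT true = false
[3] false → false (antecedent false ⇒ implication holds) = true
[root] false AND true AND true = false
Overall: false → blocked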